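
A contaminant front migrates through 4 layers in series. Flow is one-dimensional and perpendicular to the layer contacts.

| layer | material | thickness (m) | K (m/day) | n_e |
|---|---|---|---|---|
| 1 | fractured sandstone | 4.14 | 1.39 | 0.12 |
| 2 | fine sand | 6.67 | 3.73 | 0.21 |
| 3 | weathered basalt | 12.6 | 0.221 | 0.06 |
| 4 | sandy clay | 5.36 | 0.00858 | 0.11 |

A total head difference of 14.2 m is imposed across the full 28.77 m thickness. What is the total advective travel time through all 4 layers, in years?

With flow normal to the layers, continuity requires the same specific discharge q through every layer.
Σ(b_i/K_i) = 4.14/1.39 + 6.67/3.73 + 12.6/0.221 + 5.36/0.00858 = 686.5 d.
q = Δh / Σ(b_i/K_i) = 14.2 / 686.5 = 0.02068 m/day.
In each layer the seepage velocity is v_i = q/n_i, so the layer transit time is t_i = b_i·n_i / q:
  layer 1 (fractured sandstone): t_1 = 4.14 × 0.12 / 0.02068 = 24.02 d
  layer 2 (fine sand): t_2 = 6.67 × 0.21 / 0.02068 = 67.72 d
  layer 3 (weathered basalt): t_3 = 12.6 × 0.06 / 0.02068 = 36.55 d
  layer 4 (sandy clay): t_4 = 5.36 × 0.11 / 0.02068 = 28.50 d
Total t = Σ t_i = 156.8 days = 0.4293 years.

0.429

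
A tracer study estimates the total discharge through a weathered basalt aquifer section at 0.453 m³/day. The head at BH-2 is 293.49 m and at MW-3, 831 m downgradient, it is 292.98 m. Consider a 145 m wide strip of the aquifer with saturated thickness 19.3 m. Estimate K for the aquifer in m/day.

Cross-sectional area A = 145 × 19.3 = 2798 m².
Hydraulic gradient i = (293.49 − 292.98) / 831 = 0.51 / 831 = 0.0006137.
From Q = K·A·i, K = Q / (A·i) = 0.453 / (2798 × 0.0006137) = 0.2638 m/day.

0.264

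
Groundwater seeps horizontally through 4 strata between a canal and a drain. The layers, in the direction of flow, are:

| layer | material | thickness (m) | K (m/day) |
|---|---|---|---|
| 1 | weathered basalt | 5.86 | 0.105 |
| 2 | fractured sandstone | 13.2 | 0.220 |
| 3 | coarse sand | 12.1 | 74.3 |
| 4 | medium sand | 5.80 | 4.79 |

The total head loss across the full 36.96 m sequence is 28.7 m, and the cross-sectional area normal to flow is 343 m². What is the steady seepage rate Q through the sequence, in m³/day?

Flow is perpendicular to layering, so the layers act in series and the equivalent K is the thickness-weighted harmonic mean.
Total thickness L = 5.86 + 13.2 + 12.1 + 5.80 = 36.96 m.
Σ(b_i/K_i) = 5.86/0.105 + 13.2/0.220 + 12.1/74.3 + 5.80/4.79 = 117.2 d.
K_eq = L / Σ(b_i/K_i) = 36.96 / 117.2 = 0.3154 m/day.
Q = K_eq · A · (Δh/L) = 0.3154 × 343 × (28.7/36.96) = 84.01 m³/day.

84.0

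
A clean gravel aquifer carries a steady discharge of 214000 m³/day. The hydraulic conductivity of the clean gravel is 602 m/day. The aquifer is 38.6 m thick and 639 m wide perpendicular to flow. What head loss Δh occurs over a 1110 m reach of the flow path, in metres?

16.0

Cross-sectional area A = 639 × 38.6 = 24665 m².
From Q = K·A·i, i = Q / (K·A) = 214000 / (602.0 × 24665) = 0.01441.
Head loss Δh = i · L = 0.01441 × 1110 = 16.00 m.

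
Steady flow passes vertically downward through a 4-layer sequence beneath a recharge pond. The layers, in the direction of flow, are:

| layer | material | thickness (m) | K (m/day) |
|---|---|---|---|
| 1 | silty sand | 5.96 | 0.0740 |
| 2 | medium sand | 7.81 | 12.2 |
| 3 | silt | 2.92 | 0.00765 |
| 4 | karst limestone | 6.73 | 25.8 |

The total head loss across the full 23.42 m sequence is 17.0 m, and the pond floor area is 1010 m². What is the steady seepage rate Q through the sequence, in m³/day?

37.1

Flow is perpendicular to layering, so the layers act in series and the equivalent K is the thickness-weighted harmonic mean.
Total thickness L = 5.96 + 7.81 + 2.92 + 6.73 = 23.42 m.
Σ(b_i/K_i) = 5.96/0.0740 + 7.81/12.2 + 2.92/0.00765 + 6.73/25.8 = 463.1 d.
K_eq = L / Σ(b_i/K_i) = 23.42 / 463.1 = 0.05057 m/day.
Q = K_eq · A · (Δh/L) = 0.05057 × 1010 × (17.0/23.42) = 37.07 m³/day.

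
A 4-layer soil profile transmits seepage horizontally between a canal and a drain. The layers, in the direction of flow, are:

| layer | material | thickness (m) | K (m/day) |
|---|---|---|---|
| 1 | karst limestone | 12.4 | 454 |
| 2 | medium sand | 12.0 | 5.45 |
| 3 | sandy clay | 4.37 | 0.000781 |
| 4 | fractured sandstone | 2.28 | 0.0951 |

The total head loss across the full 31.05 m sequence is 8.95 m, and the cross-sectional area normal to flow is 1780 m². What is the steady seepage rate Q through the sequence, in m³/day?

Flow is perpendicular to layering, so the layers act in series and the equivalent K is the thickness-weighted harmonic mean.
Total thickness L = 12.4 + 12.0 + 4.37 + 2.28 = 31.05 m.
Σ(b_i/K_i) = 12.4/454 + 12.0/5.45 + 4.37/0.000781 + 2.28/0.0951 = 5622 d.
K_eq = L / Σ(b_i/K_i) = 31.05 / 5622 = 0.005523 m/day.
Q = K_eq · A · (Δh/L) = 0.005523 × 1780 × (8.95/31.05) = 2.834 m³/day.

2.83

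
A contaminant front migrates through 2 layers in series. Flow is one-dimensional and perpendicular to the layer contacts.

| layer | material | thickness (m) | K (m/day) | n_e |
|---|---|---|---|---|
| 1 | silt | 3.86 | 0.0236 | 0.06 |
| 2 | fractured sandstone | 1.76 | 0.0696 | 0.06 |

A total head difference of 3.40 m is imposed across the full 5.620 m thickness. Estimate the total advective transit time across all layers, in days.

18.7

With flow normal to the layers, continuity requires the same specific discharge q through every layer.
Σ(b_i/K_i) = 3.86/0.0236 + 1.76/0.0696 = 188.8 d.
q = Δh / Σ(b_i/K_i) = 3.40 / 188.8 = 0.01800 m/day.
In each layer the seepage velocity is v_i = q/n_i, so the layer transit time is t_i = b_i·n_i / q:
  layer 1 (silt): t_1 = 3.86 × 0.06 / 0.01800 = 12.86 d
  layer 2 (fractured sandstone): t_2 = 1.76 × 0.06 / 0.01800 = 5.865 d
Total t = Σ t_i = 18.73 days.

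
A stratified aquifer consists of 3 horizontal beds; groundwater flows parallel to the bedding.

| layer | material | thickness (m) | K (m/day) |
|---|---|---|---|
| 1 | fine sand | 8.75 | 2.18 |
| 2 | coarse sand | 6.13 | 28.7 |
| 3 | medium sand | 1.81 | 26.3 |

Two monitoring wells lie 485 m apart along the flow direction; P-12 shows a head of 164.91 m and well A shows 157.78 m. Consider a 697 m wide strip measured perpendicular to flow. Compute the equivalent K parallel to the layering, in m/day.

Flow is parallel to layering, so each bed carries its own Darcy discharge and the transmissivities add.
Σ(K_i·b_i) = 2.18×8.75 + 28.7×6.13 + 26.3×1.81 = 242.6 m²/day.
Total thickness b = 16.69 m, so K_eq = Σ(K_i·b_i)/b = 14.54 m/day.

14.5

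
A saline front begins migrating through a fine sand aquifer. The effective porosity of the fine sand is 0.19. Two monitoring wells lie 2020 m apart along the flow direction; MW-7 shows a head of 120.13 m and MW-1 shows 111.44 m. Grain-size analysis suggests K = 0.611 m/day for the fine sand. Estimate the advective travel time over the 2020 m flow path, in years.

400

Hydraulic gradient i = (120.13 − 111.44) / 2020 = 8.69 / 2020 = 0.004302.
Darcy flux q = K · i = 0.6110 × 0.004302 = 0.002629 m/day.
Seepage velocity v = q / n_e = 0.002629 / 0.19 = 0.01383 m/day.
Travel time t = L / v = 2020 / 0.01383 = 1.460e+05 days = 399.8 years.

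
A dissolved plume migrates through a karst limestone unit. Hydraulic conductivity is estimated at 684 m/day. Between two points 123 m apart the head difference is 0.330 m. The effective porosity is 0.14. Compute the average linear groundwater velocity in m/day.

13.1

Hydraulic gradient i = Δh / L = 0.330 / 123 = 0.002683.
Darcy flux q = K · i = 684.0 × 0.002683 = 1.835 m/day.
Seepage velocity v = q / n_e = 1.835 / 0.14 = 13.11 m/day.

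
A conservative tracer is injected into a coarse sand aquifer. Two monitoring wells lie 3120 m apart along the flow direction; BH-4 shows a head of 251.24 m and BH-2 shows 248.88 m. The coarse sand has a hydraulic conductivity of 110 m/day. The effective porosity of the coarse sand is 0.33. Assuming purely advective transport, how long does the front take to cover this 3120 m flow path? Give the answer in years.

33.9

Hydraulic gradient i = (251.24 − 248.88) / 3120 = 2.36 / 3120 = 0.0007564.
Darcy flux q = K · i = 110.0 × 0.0007564 = 0.08321 m/day.
Seepage velocity v = q / n_e = 0.08321 / 0.33 = 0.2521 m/day.
Travel time t = L / v = 3120 / 0.2521 = 12374 days = 33.88 years.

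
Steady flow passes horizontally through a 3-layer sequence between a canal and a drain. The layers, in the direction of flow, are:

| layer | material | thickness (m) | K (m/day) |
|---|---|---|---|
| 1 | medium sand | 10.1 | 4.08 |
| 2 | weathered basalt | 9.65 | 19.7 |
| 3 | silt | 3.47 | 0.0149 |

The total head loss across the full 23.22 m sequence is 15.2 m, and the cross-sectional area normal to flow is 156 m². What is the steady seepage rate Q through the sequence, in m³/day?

10.1

Flow is perpendicular to layering, so the layers act in series and the equivalent K is the thickness-weighted harmonic mean.
Total thickness L = 10.1 + 9.65 + 3.47 = 23.22 m.
Σ(b_i/K_i) = 10.1/4.08 + 9.65/19.7 + 3.47/0.0149 = 235.9 d.
K_eq = L / Σ(b_i/K_i) = 23.22 / 235.9 = 0.09845 m/day.
Q = K_eq · A · (Δh/L) = 0.09845 × 156 × (15.2/23.22) = 10.05 m³/day.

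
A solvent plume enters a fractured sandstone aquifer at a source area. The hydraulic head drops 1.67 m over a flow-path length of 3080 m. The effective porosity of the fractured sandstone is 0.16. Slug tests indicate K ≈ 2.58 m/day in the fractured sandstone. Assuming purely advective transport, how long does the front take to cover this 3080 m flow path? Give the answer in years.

964

Hydraulic gradient i = Δh / L = 1.67 / 3080 = 0.0005422.
Darcy flux q = K · i = 2.580 × 0.0005422 = 0.001399 m/day.
Seepage velocity v = q / n_e = 0.001399 / 0.16 = 0.008743 m/day.
Travel time t = L / v = 3080 / 0.008743 = 3.523e+05 days = 964.5 years.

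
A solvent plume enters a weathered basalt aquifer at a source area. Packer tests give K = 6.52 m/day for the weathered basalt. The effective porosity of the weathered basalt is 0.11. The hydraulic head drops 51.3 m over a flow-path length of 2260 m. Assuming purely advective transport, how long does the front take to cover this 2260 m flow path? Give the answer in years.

4.60

Hydraulic gradient i = Δh / L = 51.3 / 2260 = 0.02270.
Darcy flux q = K · i = 6.520 × 0.02270 = 0.1480 m/day.
Seepage velocity v = q / n_e = 0.1480 / 0.11 = 1.345 m/day.
Travel time t = L / v = 2260 / 1.345 = 1680 days = 4.599 years.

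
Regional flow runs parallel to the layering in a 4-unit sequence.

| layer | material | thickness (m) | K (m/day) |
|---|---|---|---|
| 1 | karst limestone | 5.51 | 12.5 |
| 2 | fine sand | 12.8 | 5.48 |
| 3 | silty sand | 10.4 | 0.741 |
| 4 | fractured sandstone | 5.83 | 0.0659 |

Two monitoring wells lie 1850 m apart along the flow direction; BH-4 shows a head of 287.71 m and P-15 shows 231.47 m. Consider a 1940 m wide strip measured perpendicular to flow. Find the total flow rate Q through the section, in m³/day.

Flow is parallel to layering, so each bed carries its own Darcy discharge and the transmissivities add.
Σ(K_i·b_i) = 12.5×5.51 + 5.48×12.8 + 0.741×10.4 + 0.0659×5.83 = 147.1 m²/day.
Hydraulic gradient i = (287.71 − 231.47) / 1850 = 56.24 / 1850 = 0.03040.
Q = Σ(K_i·b_i) · W · i = 147.1 × 1940 × 0.03040 = 8676 m³/day.

8680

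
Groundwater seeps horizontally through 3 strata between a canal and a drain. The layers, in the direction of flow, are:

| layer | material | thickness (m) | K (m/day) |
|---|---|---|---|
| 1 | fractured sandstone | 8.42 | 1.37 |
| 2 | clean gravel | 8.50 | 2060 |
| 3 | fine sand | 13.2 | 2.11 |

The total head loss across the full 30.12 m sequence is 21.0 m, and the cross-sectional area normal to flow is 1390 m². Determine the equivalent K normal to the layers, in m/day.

2.43

Flow is perpendicular to layering, so the layers act in series and the equivalent K is the thickness-weighted harmonic mean.
Total thickness L = 8.42 + 8.50 + 13.2 = 30.12 m.
Σ(b_i/K_i) = 8.42/1.37 + 8.50/2060 + 13.2/2.11 = 12.41 d.
K_eq = L / Σ(b_i/K_i) = 30.12 / 12.41 = 2.428 m/day.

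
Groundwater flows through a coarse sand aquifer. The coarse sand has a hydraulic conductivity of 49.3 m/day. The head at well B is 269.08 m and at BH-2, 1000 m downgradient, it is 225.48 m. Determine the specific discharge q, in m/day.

2.15

Hydraulic gradient i = (269.08 − 225.48) / 1000 = 43.6 / 1000 = 0.04360.
Specific discharge q = K · i = 49.30 × 0.04360 = 2.149 m/day.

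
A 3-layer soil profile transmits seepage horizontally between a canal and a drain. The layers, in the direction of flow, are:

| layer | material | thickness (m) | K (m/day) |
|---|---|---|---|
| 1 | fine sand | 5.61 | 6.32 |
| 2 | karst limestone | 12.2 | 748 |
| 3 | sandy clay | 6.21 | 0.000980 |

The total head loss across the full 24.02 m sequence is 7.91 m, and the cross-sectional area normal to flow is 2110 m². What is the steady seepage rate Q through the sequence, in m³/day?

Flow is perpendicular to layering, so the layers act in series and the equivalent K is the thickness-weighted harmonic mean.
Total thickness L = 5.61 + 12.2 + 6.21 = 24.02 m.
Σ(b_i/K_i) = 5.61/6.32 + 12.2/748 + 6.21/0.000980 = 6338 d.
K_eq = L / Σ(b_i/K_i) = 24.02 / 6338 = 0.003790 m/day.
Q = K_eq · A · (Δh/L) = 0.003790 × 2110 × (7.91/24.02) = 2.633 m³/day.

2.63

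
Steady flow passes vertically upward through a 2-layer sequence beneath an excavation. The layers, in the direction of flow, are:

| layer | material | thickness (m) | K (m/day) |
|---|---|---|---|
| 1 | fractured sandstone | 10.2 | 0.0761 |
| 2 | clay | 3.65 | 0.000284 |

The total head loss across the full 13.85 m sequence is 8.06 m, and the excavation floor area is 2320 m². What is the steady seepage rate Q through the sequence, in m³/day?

1.44

Flow is perpendicular to layering, so the layers act in series and the equivalent K is the thickness-weighted harmonic mean.
Total thickness L = 10.2 + 3.65 = 13.85 m.
Σ(b_i/K_i) = 10.2/0.0761 + 3.65/0.000284 = 12986 d.
K_eq = L / Σ(b_i/K_i) = 13.85 / 12986 = 0.001067 m/day.
Q = K_eq · A · (Δh/L) = 0.001067 × 2320 × (8.06/13.85) = 1.440 m³/day.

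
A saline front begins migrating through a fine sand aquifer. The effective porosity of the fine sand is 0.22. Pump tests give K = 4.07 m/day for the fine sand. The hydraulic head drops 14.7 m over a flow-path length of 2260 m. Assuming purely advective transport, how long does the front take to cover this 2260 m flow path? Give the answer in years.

Hydraulic gradient i = Δh / L = 14.7 / 2260 = 0.006504.
Darcy flux q = K · i = 4.070 × 0.006504 = 0.02647 m/day.
Seepage velocity v = q / n_e = 0.02647 / 0.22 = 0.1203 m/day.
Travel time t = L / v = 2260 / 0.1203 = 18781 days = 51.42 years.

51.4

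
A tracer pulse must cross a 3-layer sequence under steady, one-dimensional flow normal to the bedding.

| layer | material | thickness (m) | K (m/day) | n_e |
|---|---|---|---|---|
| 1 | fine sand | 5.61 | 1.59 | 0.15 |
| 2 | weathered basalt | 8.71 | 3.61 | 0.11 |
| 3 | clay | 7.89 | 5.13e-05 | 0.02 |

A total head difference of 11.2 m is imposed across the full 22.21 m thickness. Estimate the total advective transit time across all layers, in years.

With flow normal to the layers, continuity requires the same specific discharge q through every layer.
Σ(b_i/K_i) = 5.61/1.59 + 8.71/3.61 + 7.89/5.13e-05 = 1.538e+05 d.
q = Δh / Σ(b_i/K_i) = 11.2 / 1.538e+05 = 7.282e-05 m/day.
In each layer the seepage velocity is v_i = q/n_i, so the layer transit time is t_i = b_i·n_i / q:
  layer 1 (fine sand): t_1 = 5.61 × 0.15 / 7.282e-05 = 11556 d
  layer 2 (weathered basalt): t_2 = 8.71 × 0.11 / 7.282e-05 = 13157 d
  layer 3 (clay): t_3 = 7.89 × 0.02 / 7.282e-05 = 2167 d
Total t = Σ t_i = 26881 days = 73.59 years.

73.6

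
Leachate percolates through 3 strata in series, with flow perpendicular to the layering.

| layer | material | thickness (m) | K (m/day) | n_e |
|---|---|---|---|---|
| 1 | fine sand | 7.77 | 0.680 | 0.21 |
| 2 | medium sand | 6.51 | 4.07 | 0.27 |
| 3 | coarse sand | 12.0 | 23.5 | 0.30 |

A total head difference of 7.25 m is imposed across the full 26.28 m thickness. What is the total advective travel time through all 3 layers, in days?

13.1

With flow normal to the layers, continuity requires the same specific discharge q through every layer.
Σ(b_i/K_i) = 7.77/0.680 + 6.51/4.07 + 12.0/23.5 = 13.54 d.
q = Δh / Σ(b_i/K_i) = 7.25 / 13.54 = 0.5356 m/day.
In each layer the seepage velocity is v_i = q/n_i, so the layer transit time is t_i = b_i·n_i / q:
  layer 1 (fine sand): t_1 = 7.77 × 0.21 / 0.5356 = 3.047 d
  layer 2 (medium sand): t_2 = 6.51 × 0.27 / 0.5356 = 3.282 d
  layer 3 (coarse sand): t_3 = 12.0 × 0.30 / 0.5356 = 6.722 d
Total t = Σ t_i = 13.05 days.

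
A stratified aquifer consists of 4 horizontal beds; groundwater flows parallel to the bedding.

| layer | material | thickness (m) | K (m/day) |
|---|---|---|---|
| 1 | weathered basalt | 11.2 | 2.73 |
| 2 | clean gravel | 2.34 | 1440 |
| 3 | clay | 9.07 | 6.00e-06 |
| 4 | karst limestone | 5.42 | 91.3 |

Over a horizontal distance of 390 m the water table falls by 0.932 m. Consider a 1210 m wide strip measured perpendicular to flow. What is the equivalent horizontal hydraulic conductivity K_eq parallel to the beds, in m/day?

Flow is parallel to layering, so each bed carries its own Darcy discharge and the transmissivities add.
Σ(K_i·b_i) = 2.73×11.2 + 1440×2.34 + 6.00e-06×9.07 + 91.3×5.42 = 3895 m²/day.
Total thickness b = 28.03 m, so K_eq = Σ(K_i·b_i)/b = 139.0 m/day.

139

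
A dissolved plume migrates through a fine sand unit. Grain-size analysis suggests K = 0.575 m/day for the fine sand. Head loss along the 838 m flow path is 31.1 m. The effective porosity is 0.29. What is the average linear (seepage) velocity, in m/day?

Hydraulic gradient i = Δh / L = 31.1 / 838 = 0.03711.
Darcy flux q = K · i = 0.5750 × 0.03711 = 0.02134 m/day.
Seepage velocity v = q / n_e = 0.02134 / 0.29 = 0.07358 m/day.

0.0736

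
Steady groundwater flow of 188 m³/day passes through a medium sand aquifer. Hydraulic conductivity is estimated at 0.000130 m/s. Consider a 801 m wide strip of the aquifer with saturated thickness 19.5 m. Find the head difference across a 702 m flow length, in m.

0.752

Convert K: 0.000130 m/s × 86400 = 11.23 m/day.
Cross-sectional area A = 801 × 19.5 = 15620 m².
From Q = K·A·i, i = Q / (K·A) = 188 / (11.23 × 15620) = 0.001072.
Head loss Δh = i · L = 0.001072 × 702 = 0.7523 m.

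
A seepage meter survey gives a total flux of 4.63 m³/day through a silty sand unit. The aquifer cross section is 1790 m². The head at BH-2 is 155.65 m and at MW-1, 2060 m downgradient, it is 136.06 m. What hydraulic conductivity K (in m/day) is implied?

0.272

Hydraulic gradient i = (155.65 − 136.06) / 2060 = 19.59 / 2060 = 0.009510.
From Q = K·A·i, K = Q / (A·i) = 4.63 / (1790 × 0.009510) = 0.2720 m/day.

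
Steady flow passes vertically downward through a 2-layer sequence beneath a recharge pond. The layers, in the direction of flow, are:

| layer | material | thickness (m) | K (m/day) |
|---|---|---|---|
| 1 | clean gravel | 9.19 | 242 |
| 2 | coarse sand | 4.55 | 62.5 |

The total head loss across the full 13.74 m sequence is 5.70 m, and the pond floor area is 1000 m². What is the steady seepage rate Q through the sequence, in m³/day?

51500

Flow is perpendicular to layering, so the layers act in series and the equivalent K is the thickness-weighted harmonic mean.
Total thickness L = 9.19 + 4.55 = 13.74 m.
Σ(b_i/K_i) = 9.19/242 + 4.55/62.5 = 0.1108 d.
K_eq = L / Σ(b_i/K_i) = 13.74 / 0.1108 = 124.0 m/day.
Q = K_eq · A · (Δh/L) = 124.0 × 1000 × (5.70/13.74) = 51456 m³/day.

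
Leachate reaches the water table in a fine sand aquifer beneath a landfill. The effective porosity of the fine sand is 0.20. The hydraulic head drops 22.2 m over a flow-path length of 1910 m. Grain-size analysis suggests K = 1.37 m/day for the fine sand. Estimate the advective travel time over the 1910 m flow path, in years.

Hydraulic gradient i = Δh / L = 22.2 / 1910 = 0.01162.
Darcy flux q = K · i = 1.370 × 0.01162 = 0.01592 m/day.
Seepage velocity v = q / n_e = 0.01592 / 0.20 = 0.07962 m/day.
Travel time t = L / v = 1910 / 0.07962 = 23990 days = 65.68 years.

65.7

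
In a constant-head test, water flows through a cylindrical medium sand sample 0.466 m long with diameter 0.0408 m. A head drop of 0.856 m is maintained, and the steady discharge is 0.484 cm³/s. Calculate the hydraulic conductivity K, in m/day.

17.4

Cross-sectional area A = π·(d/2)² = π × (0.0408/2)² = 0.001307 m².
Convert discharge: 0.484 cm³/s = 4.840e-07 m³/s.
Darcy's law rearranged: K = Q·L / (A·Δh) = 4.840e-07 × 0.466 / (0.001307 × 0.856) = 0.0002015 m/s = 17.41 m/day.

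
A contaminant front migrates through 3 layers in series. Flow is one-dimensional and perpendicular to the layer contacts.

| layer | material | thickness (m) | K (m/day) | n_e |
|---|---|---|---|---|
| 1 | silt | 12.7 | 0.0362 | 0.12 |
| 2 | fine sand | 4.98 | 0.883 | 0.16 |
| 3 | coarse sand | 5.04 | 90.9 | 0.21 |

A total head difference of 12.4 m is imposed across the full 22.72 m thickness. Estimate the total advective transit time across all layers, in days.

With flow normal to the layers, continuity requires the same specific discharge q through every layer.
Σ(b_i/K_i) = 12.7/0.0362 + 4.98/0.883 + 5.04/90.9 = 356.5 d.
q = Δh / Σ(b_i/K_i) = 12.4 / 356.5 = 0.03478 m/day.
In each layer the seepage velocity is v_i = q/n_i, so the layer transit time is t_i = b_i·n_i / q:
  layer 1 (silt): t_1 = 12.7 × 0.12 / 0.03478 = 43.82 d
  layer 2 (fine sand): t_2 = 4.98 × 0.16 / 0.03478 = 22.91 d
  layer 3 (coarse sand): t_3 = 5.04 × 0.21 / 0.03478 = 30.43 d
Total t = Σ t_i = 97.16 days.

97.2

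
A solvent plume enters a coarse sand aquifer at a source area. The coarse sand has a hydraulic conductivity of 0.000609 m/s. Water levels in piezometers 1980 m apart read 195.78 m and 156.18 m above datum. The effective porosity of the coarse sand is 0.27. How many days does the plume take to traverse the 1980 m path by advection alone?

Convert K: 0.000609 m/s × 86400 = 52.62 m/day.
Hydraulic gradient i = (195.78 − 156.18) / 1980 = 39.6 / 1980 = 0.02000.
Darcy flux q = K · i = 52.62 × 0.02000 = 1.052 m/day.
Seepage velocity v = q / n_e = 1.052 / 0.27 = 3.898 m/day.
Travel time t = L / v = 1980 / 3.898 = 508.0 days.

508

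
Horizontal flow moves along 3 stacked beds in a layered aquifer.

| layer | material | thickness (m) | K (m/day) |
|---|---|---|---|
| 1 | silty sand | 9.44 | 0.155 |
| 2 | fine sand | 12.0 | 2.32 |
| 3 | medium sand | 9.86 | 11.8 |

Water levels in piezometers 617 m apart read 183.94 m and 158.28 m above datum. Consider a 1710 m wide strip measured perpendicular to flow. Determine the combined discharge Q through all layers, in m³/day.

Flow is parallel to layering, so each bed carries its own Darcy discharge and the transmissivities add.
Σ(K_i·b_i) = 0.155×9.44 + 2.32×12.0 + 11.8×9.86 = 145.7 m²/day.
Hydraulic gradient i = (183.94 − 158.28) / 617 = 25.66 / 617 = 0.04159.
Q = Σ(K_i·b_i) · W · i = 145.7 × 1710 × 0.04159 = 10358 m³/day.

10400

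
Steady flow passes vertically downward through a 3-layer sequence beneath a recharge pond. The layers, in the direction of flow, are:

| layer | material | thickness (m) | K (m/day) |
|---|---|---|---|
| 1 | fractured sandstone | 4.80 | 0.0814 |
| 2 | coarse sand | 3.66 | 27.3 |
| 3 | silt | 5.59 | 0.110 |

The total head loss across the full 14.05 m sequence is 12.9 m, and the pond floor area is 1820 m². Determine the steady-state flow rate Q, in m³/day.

Flow is perpendicular to layering, so the layers act in series and the equivalent K is the thickness-weighted harmonic mean.
Total thickness L = 4.80 + 3.66 + 5.59 = 14.05 m.
Σ(b_i/K_i) = 4.80/0.0814 + 3.66/27.3 + 5.59/0.110 = 109.9 d.
K_eq = L / Σ(b_i/K_i) = 14.05 / 109.9 = 0.1278 m/day.
Q = K_eq · A · (Δh/L) = 0.1278 × 1820 × (12.9/14.05) = 213.6 m³/day.

214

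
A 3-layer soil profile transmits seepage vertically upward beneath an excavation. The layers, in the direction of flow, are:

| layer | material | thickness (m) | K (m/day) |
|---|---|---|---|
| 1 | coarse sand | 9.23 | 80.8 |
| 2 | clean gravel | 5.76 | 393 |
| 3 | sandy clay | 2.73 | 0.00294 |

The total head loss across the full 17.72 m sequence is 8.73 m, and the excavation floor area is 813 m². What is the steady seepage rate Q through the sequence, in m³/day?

7.64

Flow is perpendicular to layering, so the layers act in series and the equivalent K is the thickness-weighted harmonic mean.
Total thickness L = 9.23 + 5.76 + 2.73 = 17.72 m.
Σ(b_i/K_i) = 9.23/80.8 + 5.76/393 + 2.73/0.00294 = 928.7 d.
K_eq = L / Σ(b_i/K_i) = 17.72 / 928.7 = 0.01908 m/day.
Q = K_eq · A · (Δh/L) = 0.01908 × 813 × (8.73/17.72) = 7.642 m³/day.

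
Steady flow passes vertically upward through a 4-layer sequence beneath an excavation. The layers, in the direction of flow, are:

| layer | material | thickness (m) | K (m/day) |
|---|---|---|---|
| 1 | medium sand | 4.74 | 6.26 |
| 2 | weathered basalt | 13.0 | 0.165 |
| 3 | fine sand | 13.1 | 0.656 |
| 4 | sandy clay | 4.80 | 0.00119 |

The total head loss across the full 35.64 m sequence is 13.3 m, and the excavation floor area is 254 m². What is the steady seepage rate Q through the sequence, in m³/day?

0.817

Flow is perpendicular to layering, so the layers act in series and the equivalent K is the thickness-weighted harmonic mean.
Total thickness L = 4.74 + 13.0 + 13.1 + 4.80 = 35.64 m.
Σ(b_i/K_i) = 4.74/6.26 + 13.0/0.165 + 13.1/0.656 + 4.80/0.00119 = 4133 d.
K_eq = L / Σ(b_i/K_i) = 35.64 / 4133 = 0.008623 m/day.
Q = K_eq · A · (Δh/L) = 0.008623 × 254 × (13.3/35.64) = 0.8173 m³/day.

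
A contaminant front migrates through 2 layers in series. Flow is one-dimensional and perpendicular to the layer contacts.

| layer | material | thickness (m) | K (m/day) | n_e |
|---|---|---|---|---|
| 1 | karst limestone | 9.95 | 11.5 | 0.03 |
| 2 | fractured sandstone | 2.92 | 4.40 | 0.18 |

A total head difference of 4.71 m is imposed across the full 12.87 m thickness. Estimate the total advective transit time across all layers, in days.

0.268

With flow normal to the layers, continuity requires the same specific discharge q through every layer.
Σ(b_i/K_i) = 9.95/11.5 + 2.92/4.40 = 1.529 d.
q = Δh / Σ(b_i/K_i) = 4.71 / 1.529 = 3.081 m/day.
In each layer the seepage velocity is v_i = q/n_i, so the layer transit time is t_i = b_i·n_i / q:
  layer 1 (karst limestone): t_1 = 9.95 × 0.03 / 3.081 = 0.09689 d
  layer 2 (fractured sandstone): t_2 = 2.92 × 0.18 / 3.081 = 0.1706 d
Total t = Σ t_i = 0.2675 days.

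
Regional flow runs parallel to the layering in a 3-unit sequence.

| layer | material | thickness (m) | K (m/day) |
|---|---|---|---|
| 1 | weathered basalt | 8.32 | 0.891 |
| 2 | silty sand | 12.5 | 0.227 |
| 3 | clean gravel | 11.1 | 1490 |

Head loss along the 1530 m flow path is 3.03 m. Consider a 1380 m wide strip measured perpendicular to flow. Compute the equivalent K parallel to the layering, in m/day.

518

Flow is parallel to layering, so each bed carries its own Darcy discharge and the transmissivities add.
Σ(K_i·b_i) = 0.891×8.32 + 0.227×12.5 + 1490×11.1 = 16549 m²/day.
Total thickness b = 31.92 m, so K_eq = Σ(K_i·b_i)/b = 518.5 m/day.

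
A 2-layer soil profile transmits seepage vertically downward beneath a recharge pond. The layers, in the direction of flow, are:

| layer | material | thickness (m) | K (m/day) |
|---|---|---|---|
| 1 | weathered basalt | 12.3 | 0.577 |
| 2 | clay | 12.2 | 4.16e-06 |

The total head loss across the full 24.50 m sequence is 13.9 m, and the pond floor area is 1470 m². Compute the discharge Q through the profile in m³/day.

0.00697

Flow is perpendicular to layering, so the layers act in series and the equivalent K is the thickness-weighted harmonic mean.
Total thickness L = 12.3 + 12.2 = 24.50 m.
Σ(b_i/K_i) = 12.3/0.577 + 12.2/4.16e-06 = 2.933e+06 d.
K_eq = L / Σ(b_i/K_i) = 24.50 / 2.933e+06 = 8.354e-06 m/day.
Q = K_eq · A · (Δh/L) = 8.354e-06 × 1470 × (13.9/24.50) = 0.006967 m³/day.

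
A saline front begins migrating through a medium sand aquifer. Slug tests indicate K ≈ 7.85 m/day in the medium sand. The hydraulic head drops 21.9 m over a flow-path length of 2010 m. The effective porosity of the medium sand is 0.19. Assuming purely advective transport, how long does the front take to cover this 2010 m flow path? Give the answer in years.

12.2

Hydraulic gradient i = Δh / L = 21.9 / 2010 = 0.01090.
Darcy flux q = K · i = 7.850 × 0.01090 = 0.08553 m/day.
Seepage velocity v = q / n_e = 0.08553 / 0.19 = 0.4502 m/day.
Travel time t = L / v = 2010 / 0.4502 = 4465 days = 12.22 years.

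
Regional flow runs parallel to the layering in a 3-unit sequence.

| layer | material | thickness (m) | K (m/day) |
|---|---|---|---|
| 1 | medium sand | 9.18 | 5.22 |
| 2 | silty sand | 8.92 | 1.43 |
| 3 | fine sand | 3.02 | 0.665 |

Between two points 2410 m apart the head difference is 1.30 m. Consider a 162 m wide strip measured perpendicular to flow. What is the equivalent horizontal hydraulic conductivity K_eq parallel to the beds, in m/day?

Flow is parallel to layering, so each bed carries its own Darcy discharge and the transmissivities add.
Σ(K_i·b_i) = 5.22×9.18 + 1.43×8.92 + 0.665×3.02 = 62.68 m²/day.
Total thickness b = 21.12 m, so K_eq = Σ(K_i·b_i)/b = 2.968 m/day.

2.97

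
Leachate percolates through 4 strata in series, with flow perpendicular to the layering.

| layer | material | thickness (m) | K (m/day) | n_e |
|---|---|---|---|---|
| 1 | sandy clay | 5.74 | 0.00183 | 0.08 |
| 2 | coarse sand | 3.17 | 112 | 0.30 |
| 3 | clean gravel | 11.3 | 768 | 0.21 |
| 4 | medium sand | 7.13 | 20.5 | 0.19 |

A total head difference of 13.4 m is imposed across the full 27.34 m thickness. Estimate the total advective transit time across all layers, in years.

3.29

With flow normal to the layers, continuity requires the same specific discharge q through every layer.
Σ(b_i/K_i) = 5.74/0.00183 + 3.17/112 + 11.3/768 + 7.13/20.5 = 3137 d.
q = Δh / Σ(b_i/K_i) = 13.4 / 3137 = 0.004272 m/day.
In each layer the seepage velocity is v_i = q/n_i, so the layer transit time is t_i = b_i·n_i / q:
  layer 1 (sandy clay): t_1 = 5.74 × 0.08 / 0.004272 = 107.5 d
  layer 2 (coarse sand): t_2 = 3.17 × 0.30 / 0.004272 = 222.6 d
  layer 3 (clean gravel): t_3 = 11.3 × 0.21 / 0.004272 = 555.5 d
  layer 4 (medium sand): t_4 = 7.13 × 0.19 / 0.004272 = 317.1 d
Total t = Σ t_i = 1203 days = 3.293 years.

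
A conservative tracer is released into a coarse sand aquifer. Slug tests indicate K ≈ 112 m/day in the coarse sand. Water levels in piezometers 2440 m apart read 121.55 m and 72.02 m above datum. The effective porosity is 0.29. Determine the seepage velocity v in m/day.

Hydraulic gradient i = (121.55 − 72.02) / 2440 = 49.53 / 2440 = 0.02030.
Darcy flux q = K · i = 112.0 × 0.02030 = 2.274 m/day.
Seepage velocity v = q / n_e = 2.274 / 0.29 = 7.840 m/day.

7.84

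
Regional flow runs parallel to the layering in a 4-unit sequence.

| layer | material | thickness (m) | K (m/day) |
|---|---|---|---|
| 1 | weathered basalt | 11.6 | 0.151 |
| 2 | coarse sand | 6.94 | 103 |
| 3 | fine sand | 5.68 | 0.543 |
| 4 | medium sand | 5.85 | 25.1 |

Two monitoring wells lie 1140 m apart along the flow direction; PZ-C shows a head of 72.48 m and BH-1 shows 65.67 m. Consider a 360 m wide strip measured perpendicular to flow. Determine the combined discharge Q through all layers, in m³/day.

Flow is parallel to layering, so each bed carries its own Darcy discharge and the transmissivities add.
Σ(K_i·b_i) = 0.151×11.6 + 103×6.94 + 0.543×5.68 + 25.1×5.85 = 866.5 m²/day.
Hydraulic gradient i = (72.48 − 65.67) / 1140 = 6.81 / 1140 = 0.005974.
Q = Σ(K_i·b_i) · W · i = 866.5 × 360 × 0.005974 = 1863 m³/day.

1860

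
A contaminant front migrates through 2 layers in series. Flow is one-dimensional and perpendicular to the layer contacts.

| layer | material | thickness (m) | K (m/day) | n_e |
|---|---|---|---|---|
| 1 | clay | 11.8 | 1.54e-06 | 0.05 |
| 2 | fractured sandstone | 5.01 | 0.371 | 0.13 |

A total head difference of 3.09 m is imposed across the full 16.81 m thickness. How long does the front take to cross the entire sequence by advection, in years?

With flow normal to the layers, continuity requires the same specific discharge q through every layer.
Σ(b_i/K_i) = 11.8/1.54e-06 + 5.01/0.371 = 7.662e+06 d.
q = Δh / Σ(b_i/K_i) = 3.09 / 7.662e+06 = 4.033e-07 m/day.
In each layer the seepage velocity is v_i = q/n_i, so the layer transit time is t_i = b_i·n_i / q:
  layer 1 (clay): t_1 = 11.8 × 0.05 / 4.033e-07 = 1.463e+06 d
  layer 2 (fractured sandstone): t_2 = 5.01 × 0.13 / 4.033e-07 = 1.615e+06 d
Total t = Σ t_i = 3.078e+06 days = 8427 years.

8430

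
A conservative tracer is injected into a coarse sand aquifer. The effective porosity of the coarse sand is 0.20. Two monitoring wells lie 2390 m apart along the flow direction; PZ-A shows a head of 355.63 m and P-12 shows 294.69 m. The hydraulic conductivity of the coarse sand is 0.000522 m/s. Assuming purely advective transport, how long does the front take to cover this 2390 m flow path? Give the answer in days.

416

Convert K: 0.000522 m/s × 86400 = 45.10 m/day.
Hydraulic gradient i = (355.63 − 294.69) / 2390 = 60.94 / 2390 = 0.02550.
Darcy flux q = K · i = 45.10 × 0.02550 = 1.150 m/day.
Seepage velocity v = q / n_e = 1.150 / 0.20 = 5.750 m/day.
Travel time t = L / v = 2390 / 5.750 = 415.7 days.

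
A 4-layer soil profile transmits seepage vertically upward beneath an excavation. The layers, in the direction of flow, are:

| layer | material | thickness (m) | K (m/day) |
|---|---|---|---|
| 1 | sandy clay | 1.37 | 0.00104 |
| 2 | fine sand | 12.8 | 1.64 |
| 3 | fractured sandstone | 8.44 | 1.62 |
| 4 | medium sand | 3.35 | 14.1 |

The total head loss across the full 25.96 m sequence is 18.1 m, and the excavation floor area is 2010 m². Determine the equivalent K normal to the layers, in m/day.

0.0195

Flow is perpendicular to layering, so the layers act in series and the equivalent K is the thickness-weighted harmonic mean.
Total thickness L = 1.37 + 12.8 + 8.44 + 3.35 = 25.96 m.
Σ(b_i/K_i) = 1.37/0.00104 + 12.8/1.64 + 8.44/1.62 + 3.35/14.1 = 1331 d.
K_eq = L / Σ(b_i/K_i) = 25.96 / 1331 = 0.01951 m/day.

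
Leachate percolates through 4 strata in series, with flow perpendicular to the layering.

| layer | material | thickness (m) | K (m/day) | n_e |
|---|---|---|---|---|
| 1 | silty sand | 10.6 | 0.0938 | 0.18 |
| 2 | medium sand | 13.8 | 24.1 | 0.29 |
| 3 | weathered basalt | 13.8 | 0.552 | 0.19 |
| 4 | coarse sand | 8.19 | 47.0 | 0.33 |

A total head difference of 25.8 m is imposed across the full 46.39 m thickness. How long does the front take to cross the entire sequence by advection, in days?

With flow normal to the layers, continuity requires the same specific discharge q through every layer.
Σ(b_i/K_i) = 10.6/0.0938 + 13.8/24.1 + 13.8/0.552 + 8.19/47.0 = 138.8 d.
q = Δh / Σ(b_i/K_i) = 25.8 / 138.8 = 0.1859 m/day.
In each layer the seepage velocity is v_i = q/n_i, so the layer transit time is t_i = b_i·n_i / q:
  layer 1 (silty sand): t_1 = 10.6 × 0.18 / 0.1859 = 10.26 d
  layer 2 (medium sand): t_2 = 13.8 × 0.29 / 0.1859 = 21.52 d
  layer 3 (weathered basalt): t_3 = 13.8 × 0.19 / 0.1859 = 14.10 d
  layer 4 (coarse sand): t_4 = 8.19 × 0.33 / 0.1859 = 14.54 d
Total t = Σ t_i = 60.42 days.

60.4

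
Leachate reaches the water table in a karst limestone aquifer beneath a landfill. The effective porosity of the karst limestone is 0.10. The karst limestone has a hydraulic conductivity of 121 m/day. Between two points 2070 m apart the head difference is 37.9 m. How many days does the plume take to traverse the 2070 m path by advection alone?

93.4

Hydraulic gradient i = Δh / L = 37.9 / 2070 = 0.01831.
Darcy flux q = K · i = 121.0 × 0.01831 = 2.215 m/day.
Seepage velocity v = q / n_e = 2.215 / 0.10 = 22.15 m/day.
Travel time t = L / v = 2070 / 22.15 = 93.44 days.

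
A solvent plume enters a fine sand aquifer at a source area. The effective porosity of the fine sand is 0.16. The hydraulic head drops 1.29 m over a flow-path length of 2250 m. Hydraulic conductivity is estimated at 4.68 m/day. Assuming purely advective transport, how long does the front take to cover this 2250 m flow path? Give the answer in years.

Hydraulic gradient i = Δh / L = 1.29 / 2250 = 0.0005733.
Darcy flux q = K · i = 4.680 × 0.0005733 = 0.002683 m/day.
Seepage velocity v = q / n_e = 0.002683 / 0.16 = 0.01677 m/day.
Travel time t = L / v = 2250 / 0.01677 = 1.342e+05 days = 367.3 years.

367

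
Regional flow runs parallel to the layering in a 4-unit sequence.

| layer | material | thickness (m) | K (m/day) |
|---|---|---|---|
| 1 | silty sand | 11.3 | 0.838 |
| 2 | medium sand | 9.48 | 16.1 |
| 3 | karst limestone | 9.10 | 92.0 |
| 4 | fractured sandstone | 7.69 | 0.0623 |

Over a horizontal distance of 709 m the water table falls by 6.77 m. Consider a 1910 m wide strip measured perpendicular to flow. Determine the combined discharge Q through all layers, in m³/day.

18200

Flow is parallel to layering, so each bed carries its own Darcy discharge and the transmissivities add.
Σ(K_i·b_i) = 0.838×11.3 + 16.1×9.48 + 92.0×9.10 + 0.0623×7.69 = 999.8 m²/day.
Hydraulic gradient i = Δh / L = 6.77 / 709 = 0.009549.
Q = Σ(K_i·b_i) · W · i = 999.8 × 1910 × 0.009549 = 18234 m³/day.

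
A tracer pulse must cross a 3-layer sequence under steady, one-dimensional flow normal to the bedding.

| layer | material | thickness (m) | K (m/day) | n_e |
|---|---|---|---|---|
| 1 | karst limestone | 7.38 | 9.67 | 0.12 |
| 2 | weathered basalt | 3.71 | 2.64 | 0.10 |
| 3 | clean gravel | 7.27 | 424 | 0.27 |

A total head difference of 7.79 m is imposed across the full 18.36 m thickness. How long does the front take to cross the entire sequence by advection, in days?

With flow normal to the layers, continuity requires the same specific discharge q through every layer.
Σ(b_i/K_i) = 7.38/9.67 + 3.71/2.64 + 7.27/424 = 2.186 d.
q = Δh / Σ(b_i/K_i) = 7.79 / 2.186 = 3.564 m/day.
In each layer the seepage velocity is v_i = q/n_i, so the layer transit time is t_i = b_i·n_i / q:
  layer 1 (karst limestone): t_1 = 7.38 × 0.12 / 3.564 = 0.2485 d
  layer 2 (weathered basalt): t_2 = 3.71 × 0.10 / 3.564 = 0.1041 d
  layer 3 (clean gravel): t_3 = 7.27 × 0.27 / 3.564 = 0.5507 d
Total t = Σ t_i = 0.9033 days.

0.903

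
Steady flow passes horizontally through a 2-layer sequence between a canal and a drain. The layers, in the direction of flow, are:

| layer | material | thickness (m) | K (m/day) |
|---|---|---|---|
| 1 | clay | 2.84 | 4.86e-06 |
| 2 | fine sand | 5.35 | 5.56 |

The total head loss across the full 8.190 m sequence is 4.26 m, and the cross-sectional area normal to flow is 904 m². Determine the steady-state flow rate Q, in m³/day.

0.00659

Flow is perpendicular to layering, so the layers act in series and the equivalent K is the thickness-weighted harmonic mean.
Total thickness L = 2.84 + 5.35 = 8.190 m.
Σ(b_i/K_i) = 2.84/4.86e-06 + 5.35/5.56 = 5.844e+05 d.
K_eq = L / Σ(b_i/K_i) = 8.190 / 5.844e+05 = 1.402e-05 m/day.
Q = K_eq · A · (Δh/L) = 1.402e-05 × 904 × (4.26/8.190) = 0.006590 m³/day.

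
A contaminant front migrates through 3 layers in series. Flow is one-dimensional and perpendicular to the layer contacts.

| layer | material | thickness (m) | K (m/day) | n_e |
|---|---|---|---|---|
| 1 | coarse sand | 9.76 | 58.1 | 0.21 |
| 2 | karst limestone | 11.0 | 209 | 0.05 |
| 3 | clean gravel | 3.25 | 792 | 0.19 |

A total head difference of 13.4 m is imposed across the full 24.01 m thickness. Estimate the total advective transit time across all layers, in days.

0.0540

With flow normal to the layers, continuity requires the same specific discharge q through every layer.
Σ(b_i/K_i) = 9.76/58.1 + 11.0/209 + 3.25/792 = 0.2247 d.
q = Δh / Σ(b_i/K_i) = 13.4 / 0.2247 = 59.63 m/day.
In each layer the seepage velocity is v_i = q/n_i, so the layer transit time is t_i = b_i·n_i / q:
  layer 1 (coarse sand): t_1 = 9.76 × 0.21 / 59.63 = 0.03437 d
  layer 2 (karst limestone): t_2 = 11.0 × 0.05 / 59.63 = 0.009224 d
  layer 3 (clean gravel): t_3 = 3.25 × 0.19 / 59.63 = 0.01036 d
Total t = Σ t_i = 0.05395 days.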